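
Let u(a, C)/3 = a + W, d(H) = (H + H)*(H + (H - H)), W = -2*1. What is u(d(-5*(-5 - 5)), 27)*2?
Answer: 29988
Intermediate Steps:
W = -2
d(H) = 2*H² (d(H) = (2*H)*(H + 0) = (2*H)*H = 2*H²)
u(a, C) = -6 + 3*a (u(a, C) = 3*(a - 2) = 3*(-2 + a) = -6 + 3*a)
u(d(-5*(-5 - 5)), 27)*2 = (-6 + 3*(2*(-5*(-5 - 5))²))*2 = (-6 + 3*(2*(-5*(-10))²))*2 = (-6 + 3*(2*50²))*2 = (-6 + 3*(2*2500))*2 = (-6 + 3*5000)*2 = (-6 + 15000)*2 = 14994*2 = 29988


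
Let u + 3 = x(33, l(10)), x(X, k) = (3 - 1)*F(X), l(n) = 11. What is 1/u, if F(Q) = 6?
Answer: ⅑ ≈ 0.11111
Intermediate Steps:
x(X, k) = 12 (x(X, k) = (3 - 1)*6 = 2*6 = 12)
u = 9 (u = -3 + 12 = 9)
1/u = 1/9 = ⅑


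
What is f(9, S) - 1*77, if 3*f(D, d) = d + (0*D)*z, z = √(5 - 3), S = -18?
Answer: -83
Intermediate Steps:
z = √2 ≈ 1.4142
f(D, d) = d/3 (f(D, d) = (d + (0*D)*√2)/3 = (d + 0*√2)/3 = (d + 0)/3 = d/3)
f(9, S) - 1*77 = (⅓)*(-18) - 1*77 = -6 - 77 = -83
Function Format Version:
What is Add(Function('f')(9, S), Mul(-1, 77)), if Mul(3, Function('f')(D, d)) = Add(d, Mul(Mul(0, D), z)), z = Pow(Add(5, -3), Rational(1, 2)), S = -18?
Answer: -83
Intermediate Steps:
z = Pow(2, Rational(1, 2)) ≈ 1.4142
Function('f')(D, d) = Mul(Rational(1, 3), d) (Function('f')(D, d) = Mul(Rational(1, 3), Add(d, Mul(Mul(0, D), Pow(2, Rational(1, 2))))) = Mul(Rational(1, 3), Add(d, Mul(0, Pow(2, Rational(1, 2))))) = Mul(Rational(1, 3), Add(d, 0)) = Mul(Rational(1, 3), d))
Add(Function('f')(9, S), Mul(-1, 77)) = Add(Mul(Rational(1, 3), -18), Mul(-1, 77)) = Add(-6, -77) = -83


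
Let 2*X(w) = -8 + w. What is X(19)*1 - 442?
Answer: -873/2 ≈ -436.50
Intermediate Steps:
X(w) = -4 + w/2 (X(w) = (-8 + w)/2 = -4 + w/2)
X(19)*1 - 442 = (-4 + (½)*19)*1 - 442 = (-4 + 19/2)*1 - 442 = (11/2)*1 - 442 = 11/2 - 442 = -873/2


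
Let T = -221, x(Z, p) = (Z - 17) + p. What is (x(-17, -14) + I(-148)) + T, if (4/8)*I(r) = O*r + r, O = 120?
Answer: -36085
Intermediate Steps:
x(Z, p) = -17 + Z + p (x(Z, p) = (-17 + Z) + p = -17 + Z + p)
I(r) = 242*r (I(r) = 2*(120*r + r) = 2*(121*r) = 242*r)
(x(-17, -14) + I(-148)) + T = ((-17 - 17 - 14) + 242*(-148)) - 221 = (-48 - 35816) - 221 = -35864 - 221 = -36085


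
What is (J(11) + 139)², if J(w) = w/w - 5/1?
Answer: 18225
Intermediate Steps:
J(w) = -4 (J(w) = 1 - 5*1 = 1 - 5 = -4)
(J(11) + 139)² = (-4 + 139)² = 135² = 18225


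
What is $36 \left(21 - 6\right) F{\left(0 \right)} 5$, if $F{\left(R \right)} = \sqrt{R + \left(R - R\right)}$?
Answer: $0$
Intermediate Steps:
$F{\left(R \right)} = \sqrt{R}$ ($F{\left(R \right)} = \sqrt{R + 0} = \sqrt{R}$)
$36 \left(21 - 6\right) F{\left(0 \right)} 5 = 36 \left(21 - 6\right) \sqrt{0} \cdot 5 = 36 \cdot 15 \cdot 0 \cdot 5 = 540 \cdot 0 = 0$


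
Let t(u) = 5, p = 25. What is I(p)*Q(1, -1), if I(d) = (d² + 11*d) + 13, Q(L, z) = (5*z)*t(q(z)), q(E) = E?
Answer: -22825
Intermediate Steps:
Q(L, z) = 25*z (Q(L, z) = (5*z)*5 = 25*z)
I(d) = 13 + d² + 11*d
I(p)*Q(1, -1) = (13 + 25² + 11*25)*(25*(-1)) = (13 + 625 + 275)*(-25) = 913*(-25) = -22825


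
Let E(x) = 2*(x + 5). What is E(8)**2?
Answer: 676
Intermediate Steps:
E(x) = 10 + 2*x (E(x) = 2*(5 + x) = 10 + 2*x)
E(8)**2 = (10 + 2*8)**2 = (10 + 16)**2 = 26**2 = 676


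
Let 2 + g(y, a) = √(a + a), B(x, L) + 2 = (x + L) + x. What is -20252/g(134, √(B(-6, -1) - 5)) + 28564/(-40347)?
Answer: -28564/40347 + 20252/(2 - 2*5^(¼)*√I) ≈ -518.79 + 9548.5*I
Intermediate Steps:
B(x, L) = -2 + L + 2*x (B(x, L) = -2 + ((x + L) + x) = -2 + ((L + x) + x) = -2 + (L + 2*x) = -2 + L + 2*x)
g(y, a) = -2 + √2*√a (g(y, a) = -2 + √(a + a) = -2 + √(2*a) = -2 + √2*√a)
-20252/g(134, √(B(-6, -1) - 5)) + 28564/(-40347) = -20252/(-2 + √2*√(√((-2 - 1 + 2*(-6)) - 5))) + 28564/(-40347) = -20252/(-2 + √2*√(√((-2 - 1 - 12) - 5))) + 28564*(-1/40347) = -20252/(-2 + √2*√(√(-15 - 5))) - 28564/40347 = -20252/(-2 + √2*√(√(-20))) - 28564/40347 = -20252/(-2 + √2*√(2*I*√5)) - 28564/40347 = -20252/(-2 + √2*(√2*5^(¼)*√I)) - 28564/40347 = -20252/(-2 + 2*5^(¼)*√I) - 28564/40347 = -28564/40347 - 20252/(-2 + 2*5^(¼)*√I)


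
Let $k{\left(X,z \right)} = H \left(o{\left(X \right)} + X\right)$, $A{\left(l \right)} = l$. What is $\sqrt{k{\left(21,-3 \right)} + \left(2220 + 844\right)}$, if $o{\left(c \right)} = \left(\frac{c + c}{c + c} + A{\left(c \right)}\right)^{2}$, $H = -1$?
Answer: $\sqrt{2559} \approx 50.587$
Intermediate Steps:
$o{\left(c \right)} = \left(1 + c\right)^{2}$ ($o{\left(c \right)} = \left(\frac{c + c}{c + c} + c\right)^{2} = \left(\frac{2 c}{2 c} + c\right)^{2} = \left(2 c \frac{1}{2 c} + c\right)^{2} = \left(1 + c\right)^{2}$)
$k{\left(X,z \right)} = - X - \left(1 + X\right)^{2}$ ($k{\left(X,z \right)} = - (\left(1 + X\right)^{2} + X) = - (X + \left(1 + X\right)^{2}) = - X - \left(1 + X\right)^{2}$)
$\sqrt{k{\left(21,-3 \right)} + \left(2220 + 844\right)} = \sqrt{\left(\left(-1\right) 21 - \left(1 + 21\right)^{2}\right) + \left(2220 + 844\right)} = \sqrt{\left(-21 - 22^{2}\right) + 3064} = \sqrt{\left(-21 - 484\right) + 3064} = \sqrt{-505 + 3064} = \sqrt{2559}$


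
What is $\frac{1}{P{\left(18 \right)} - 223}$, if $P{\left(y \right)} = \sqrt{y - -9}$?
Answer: $- \frac{223}{49702} - \frac{3 \sqrt{3}}{49702} \approx -0.0045913$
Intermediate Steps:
$P{\left(y \right)} = \sqrt{9 + y}$ ($P{\left(y \right)} = \sqrt{y + 9} = \sqrt{9 + y}$)
$\frac{1}{P{\left(18 \right)} - 223} = \frac{1}{\sqrt{9 + 18} - 223} = \frac{1}{\sqrt{27} - 223} = \frac{1}{3 \sqrt{3} - 223} = \frac{1}{-223 + 3 \sqrt{3}}$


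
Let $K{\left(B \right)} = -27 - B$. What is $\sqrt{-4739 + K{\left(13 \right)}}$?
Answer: $9 i \sqrt{59} \approx 69.13 i$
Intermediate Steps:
$\sqrt{-4739 + K{\left(13 \right)}} = \sqrt{-4739 - 40} = \sqrt{-4779} = 9 i \sqrt{59}$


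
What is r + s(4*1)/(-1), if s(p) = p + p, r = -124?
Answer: -132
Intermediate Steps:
s(p) = 2*p
r + s(4*1)/(-1) = -124 + (2*(4*1))/(-1) = -124 + (2*4)*(-1) = -124 + 8*(-1) = -124 - 8 = -132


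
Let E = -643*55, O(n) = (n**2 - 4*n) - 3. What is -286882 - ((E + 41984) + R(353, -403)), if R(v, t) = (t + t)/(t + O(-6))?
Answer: -50776076/173 ≈ -2.9350e+5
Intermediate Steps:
O(n) = -3 + n**2 - 4*n
R(v, t) = 2*t/(57 + t) (R(v, t) = (t + t)/(t + (-3 + (-6)**2 - 4*(-6))) = (2*t)/(t + (-3 + 36 + 24)) = (2*t)/(t + 57) = (2*t)/(57 + t) = 2*t/(57 + t))
E = -35365
-286882 - ((E + 41984) + R(353, -403)) = -286882 - ((-35365 + 41984) + 2*(-403)/(57 - 403)) = -286882 - (6619 + 2*(-403)/(-346)) = -286882 - (6619 + 2*(-403)*(-1/346)) = -286882 - (6619 + 403/173) = -286882 - 1*1145490/173 = -286882 - 1145490/173 = -50776076/173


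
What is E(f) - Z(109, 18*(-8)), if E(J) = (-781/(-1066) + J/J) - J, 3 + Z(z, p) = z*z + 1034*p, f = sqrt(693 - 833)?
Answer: 146063035/1066 - 2*I*sqrt(35) ≈ 1.3702e+5 - 11.832*I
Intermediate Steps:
f = 2*I*sqrt(35) (f = sqrt(-140) = 2*I*sqrt(35) ≈ 11.832*I)
Z(z, p) = -3 + z**2 + 1034*p (Z(z, p) = -3 + (z*z + 1034*p) = -3 + (z**2 + 1034*p) = -3 + z**2 + 1034*p)
E(J) = 1847/1066 - J (E(J) = (-781*(-1/1066) + 1) - J = (781/1066 + 1) - J = 1847/1066 - J)
E(f) - Z(109, 18*(-8)) = (1847/1066 - 2*I*sqrt(35)) - (-3 + 109**2 + 1034*(18*(-8))) = (1847/1066 - 2*I*sqrt(35)) - (-3 + 11881 + 1034*(-144)) = (1847/1066 - 2*I*sqrt(35)) - (-3 + 11881 - 148896) = (1847/1066 - 2*I*sqrt(35)) - 1*(-137018) = (1847/1066 - 2*I*sqrt(35)) + 137018 = 146063035/1066 - 2*I*sqrt(35)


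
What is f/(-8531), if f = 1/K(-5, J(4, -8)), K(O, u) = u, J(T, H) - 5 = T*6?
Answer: -1/247399 ≈ -4.0421e-6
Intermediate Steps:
J(T, H) = 5 + 6*T (J(T, H) = 5 + T*6 = 5 + 6*T)
f = 1/29 (f = 1/(5 + 6*4) = 1/(5 + 24) = 1/29 ≈ 0.034483)
f/(-8531) = (1/29)/(-8531) = (1/29)*(-1/8531) = -1/247399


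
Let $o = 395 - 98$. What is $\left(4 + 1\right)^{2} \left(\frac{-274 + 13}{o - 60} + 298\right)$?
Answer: $\frac{586375}{79} \approx 7422.5$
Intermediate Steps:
$o = 297$ ($o = 395 - 98 = 297$)
$\left(4 + 1\right)^{2} \left(\frac{-274 + 13}{o - 60} + 298\right) = \left(4 + 1\right)^{2} \left(\frac{-274 + 13}{297 - 60} + 298\right) = 5^{2} \left(- \frac{261}{237} + 298\right) = 25 \left(\left(-261\right) \frac{1}{237} + 298\right) = 25 \left(- \frac{87}{79} + 298\right) = 25 \cdot \frac{23455}{79} = \frac{586375}{79}$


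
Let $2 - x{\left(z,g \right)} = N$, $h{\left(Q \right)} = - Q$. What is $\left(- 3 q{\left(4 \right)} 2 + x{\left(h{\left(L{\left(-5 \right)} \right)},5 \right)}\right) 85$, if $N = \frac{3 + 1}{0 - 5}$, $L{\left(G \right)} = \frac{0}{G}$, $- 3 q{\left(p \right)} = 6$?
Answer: $1258$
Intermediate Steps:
$q{\left(p \right)} = -2$ ($q{\left(p \right)} = \left(- \frac{1}{3}\right) 6 = -2$)
$L{\left(G \right)} = 0$
$N = - \frac{4}{5}$ ($N = \frac{4}{-5} = 4 \left(- \frac{1}{5}\right) = - \frac{4}{5} \approx -0.8$)
$x{\left(z,g \right)} = \frac{14}{5}$ ($x{\left(z,g \right)} = 2 - - \frac{4}{5} = 2 + \frac{4}{5} = \frac{14}{5}$)
$\left(- 3 q{\left(4 \right)} 2 + x{\left(h{\left(L{\left(-5 \right)} \right)},5 \right)}\right) 85 = \left(\left(-3\right) \left(-2\right) 2 + \frac{14}{5}\right) 85 = \left(6 \cdot 2 + \frac{14}{5}\right) 85 = \left(12 + \frac{14}{5}\right) 85 = \frac{74}{5} \cdot 85 = 1258$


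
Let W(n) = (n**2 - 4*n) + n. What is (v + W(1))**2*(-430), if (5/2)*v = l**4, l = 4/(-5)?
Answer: -2831519384/1953125 ≈ -1449.7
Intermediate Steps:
W(n) = n**2 - 3*n
l = -4/5 (l = 4*(-1/5) = -4/5 ≈ -0.80000)
v = 512/3125 (v = 2*(-4/5)**4/5 = (2/5)*(256/625) = 512/3125 ≈ 0.16384)
(v + W(1))**2*(-430) = (512/3125 + 1*(-3 + 1))**2*(-430) = (512/3125 + 1*(-2))**2*(-430) = (512/3125 - 2)**2*(-430) = (-5738/3125)**2*(-430) = (32924644/9765625)*(-430) = -2831519384/1953125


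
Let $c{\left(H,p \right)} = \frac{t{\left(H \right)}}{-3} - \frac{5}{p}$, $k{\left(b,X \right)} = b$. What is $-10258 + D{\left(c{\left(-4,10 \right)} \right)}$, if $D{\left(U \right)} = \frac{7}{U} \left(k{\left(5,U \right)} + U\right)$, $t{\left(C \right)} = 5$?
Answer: $- \frac{133473}{13} \approx -10267.0$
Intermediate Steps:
$c{\left(H,p \right)} = - \frac{5}{3} - \frac{5}{p}$ ($c{\left(H,p \right)} = \frac{5}{-3} - \frac{5}{p} = 5 \left(- \frac{1}{3}\right) - \frac{5}{p} = - \frac{5}{3} - \frac{5}{p}$)
$D{\left(U \right)} = \frac{7 \left(5 + U\right)}{U}$ ($D{\left(U \right)} = \frac{7}{U} \left(5 + U\right) = \frac{7 \left(5 + U\right)}{U}$)
$-10258 + D{\left(c{\left(-4,10 \right)} \right)} = -10258 + \left(7 + \frac{35}{- \frac{5}{3} - \frac{5}{10}}\right) = -10258 + \left(7 + \frac{35}{- \frac{5}{3} - \frac{1}{2}}\right) = -10258 + \left(7 + \frac{35}{- \frac{13}{6}}\right) = -10258 + \left(7 + 35 \left(- \frac{6}{13}\right)\right) = -10258 + \left(7 - \frac{210}{13}\right) = -10258 - \frac{119}{13} = - \frac{133473}{13}$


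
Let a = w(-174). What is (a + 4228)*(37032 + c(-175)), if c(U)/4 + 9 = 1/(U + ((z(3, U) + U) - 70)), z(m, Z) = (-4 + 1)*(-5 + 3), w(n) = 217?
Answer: 34040565650/207 ≈ 1.6445e+8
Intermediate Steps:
a = 217
z(m, Z) = 6 (z(m, Z) = -3*(-2) = 6)
c(U) = -36 + 4/(-64 + 2*U) (c(U) = -36 + 4/(U + ((6 + U) - 70)) = -36 + 4/(U + (-64 + U)) = -36 + 4/(-64 + 2*U))
(a + 4228)*(37032 + c(-175)) = (217 + 4228)*(37032 + 2*(577 - 18*(-175))/(-32 - 175)) = 4445*(37032 + 2*(577 + 3150)/(-207)) = 4445*(37032 + 2*(-1/207)*3727) = 4445*(37032 - 7454/207) = 4445*(7658170/207) = 34040565650/207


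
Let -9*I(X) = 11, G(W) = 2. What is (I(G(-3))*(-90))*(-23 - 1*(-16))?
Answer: -770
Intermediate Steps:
I(X) = -11/9 (I(X) = -1/9*11 = -11/9)
(I(G(-3))*(-90))*(-23 - 1*(-16)) = (-11/9*(-90))*(-23 - 1*(-16)) = 110*(-23 + 16) = 110*(-7) = -770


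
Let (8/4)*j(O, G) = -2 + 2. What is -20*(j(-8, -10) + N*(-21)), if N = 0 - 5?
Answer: -2100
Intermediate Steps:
j(O, G) = 0 (j(O, G) = (-2 + 2)/2 = (½)*0 = 0)
N = -5
-20*(j(-8, -10) + N*(-21)) = -20*(0 - 5*(-21)) = -20*(0 + 105) = -20*105 = -2100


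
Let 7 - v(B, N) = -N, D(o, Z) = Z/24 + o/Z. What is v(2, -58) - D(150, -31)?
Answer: -33383/744 ≈ -44.870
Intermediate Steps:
D(o, Z) = Z/24 + o/Z (D(o, Z) = Z*(1/24) + o/Z = Z/24 + o/Z)
v(B, N) = 7 + N (v(B, N) = 7 - (-1)*N = 7 + N)
v(2, -58) - D(150, -31) = (7 - 58) - ((1/24)*(-31) + 150/(-31)) = -51 - (-31/24 + 150*(-1/31)) = -51 - (-31/24 - 150/31) = -51 - 1*(-4561/744) = -51 + 4561/744 = -33383/744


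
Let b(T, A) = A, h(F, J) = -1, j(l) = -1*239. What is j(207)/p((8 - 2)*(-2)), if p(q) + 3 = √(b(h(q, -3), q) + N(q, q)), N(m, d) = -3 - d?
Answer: 239/4 + 239*I*√3/12 ≈ 59.75 + 34.497*I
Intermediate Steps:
j(l) = -239
p(q) = -3 + I*√3 (p(q) = -3 + √(q + (-3 - q)) = -3 + √(-3) = -3 + I*√3)
j(207)/p((8 - 2)*(-2)) = -239/(-3 + I*√3)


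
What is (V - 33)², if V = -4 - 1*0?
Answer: 1369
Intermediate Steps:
V = -4 (V = -4 + 0 = -4)
(V - 33)² = (-4 - 33)² = (-37)² = 1369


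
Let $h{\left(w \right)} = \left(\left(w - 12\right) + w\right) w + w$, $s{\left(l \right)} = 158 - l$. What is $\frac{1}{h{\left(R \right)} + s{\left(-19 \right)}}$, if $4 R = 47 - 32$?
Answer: $\frac{8}{1311} \approx 0.0061022$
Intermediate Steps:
$R = \frac{15}{4}$ ($R = \frac{47 - 32}{4} = \frac{1}{4} \cdot 15 = \frac{15}{4} \approx 3.75$)
$h{\left(w \right)} = w + w \left(-12 + 2 w\right)$ ($h{\left(w \right)} = \left(\left(-12 + w\right) + w\right) w + w = \left(-12 + 2 w\right) w + w = w \left(-12 + 2 w\right) + w = w + w \left(-12 + 2 w\right)$)
$\frac{1}{h{\left(R \right)} + s{\left(-19 \right)}} = \frac{1}{\frac{15 \left(-11 + 2 \cdot \frac{15}{4}\right)}{4} + \left(158 - -19\right)} = \frac{1}{\frac{15 \left(-11 + \frac{15}{2}\right)}{4} + \left(158 + 19\right)} = \frac{1}{\frac{15}{4} \left(- \frac{7}{2}\right) + 177} = \frac{1}{- \frac{105}{8} + 177} = \frac{1}{\frac{1311}{8}} = \frac{8}{1311}$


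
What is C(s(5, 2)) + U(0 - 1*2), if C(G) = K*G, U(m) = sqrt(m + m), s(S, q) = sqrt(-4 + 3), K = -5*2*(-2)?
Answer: 22*I ≈ 22.0*I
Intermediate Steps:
K = 20 (K = -10*(-2) = 20)
s(S, q) = I (s(S, q) = sqrt(-1) = I)
U(m) = sqrt(2)*sqrt(m) (U(m) = sqrt(2*m) = sqrt(2)*sqrt(m))
C(G) = 20*G
C(s(5, 2)) + U(0 - 1*2) = 20*I + sqrt(2)*sqrt(0 - 1*2) = 20*I + sqrt(2)*sqrt(0 - 2) = 20*I + sqrt(2)*sqrt(-2) = 20*I + sqrt(2)*(I*sqrt(2)) = 20*I + 2*I = 22*I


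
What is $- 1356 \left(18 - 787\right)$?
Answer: $1042764$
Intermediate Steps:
$- 1356 \left(18 - 787\right) = \left(-1356\right) \left(-769\right) = 1042764$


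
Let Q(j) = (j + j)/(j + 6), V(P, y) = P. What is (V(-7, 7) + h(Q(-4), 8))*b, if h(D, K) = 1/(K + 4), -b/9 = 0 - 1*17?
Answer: -4233/4 ≈ -1058.3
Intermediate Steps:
b = 153 (b = -9*(0 - 1*17) = -9*(0 - 17) = -9*(-17) = 153)
Q(j) = 2*j/(6 + j) (Q(j) = (2*j)/(6 + j) = 2*j/(6 + j))
h(D, K) = 1/(4 + K)
(V(-7, 7) + h(Q(-4), 8))*b = (-7 + 1/(4 + 8))*153 = (-7 + 1/12)*153 = -83/12*153 = -4233/4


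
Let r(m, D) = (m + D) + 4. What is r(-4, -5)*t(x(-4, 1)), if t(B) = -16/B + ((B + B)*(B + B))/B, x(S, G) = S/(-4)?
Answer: 60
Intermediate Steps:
r(m, D) = 4 + D + m (r(m, D) = (D + m) + 4 = 4 + D + m)
x(S, G) = -S/4 (x(S, G) = S*(-¼) = -S/4)
t(B) = -16/B + 4*B (t(B) = -16/B + ((2*B)*(2*B))/B = -16/B + (4*B²)/B = -16/B + 4*B)
r(-4, -5)*t(x(-4, 1)) = (4 - 5 - 4)*(-16/((-¼*(-4))) + 4*(-¼*(-4))) = -5*(-16/1 + 4*1) = -5*(-16*1 + 4) = -5*(-16 + 4) = -5*(-12) = 60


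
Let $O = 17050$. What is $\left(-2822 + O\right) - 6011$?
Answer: $8217$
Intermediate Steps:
$\left(-2822 + O\right) - 6011 = \left(-2822 + 17050\right) - 6011 = 14228 - 6011 = 8217$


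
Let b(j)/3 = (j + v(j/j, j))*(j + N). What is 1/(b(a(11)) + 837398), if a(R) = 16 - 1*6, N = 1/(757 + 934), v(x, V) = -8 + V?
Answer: 1691/1416648814 ≈ 1.1937e-6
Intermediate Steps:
N = 1/1691 ≈ 0.00059137
a(R) = 10 (a(R) = 16 - 6 = 10)
b(j) = 3*(-8 + 2*j)*(1/1691 + j) (b(j) = 3*((j + (-8 + j))*(j + 1/1691)) = 3*((-8 + 2*j)*(1/1691 + j)) = 3*(-8 + 2*j)*(1/1691 + j))
1/(b(a(11)) + 837398) = 1/((-24/1691 + 6*10² - 40578/1691*10) + 837398) = 1/((-24/1691 + 6*100 - 405780/1691) + 837398) = 1/((-24/1691 + 600 - 405780/1691) + 837398) = 1/(608796/1691 + 837398) = 1/(1416648814/1691) = 1691/1416648814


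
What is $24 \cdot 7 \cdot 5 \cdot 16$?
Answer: $13440$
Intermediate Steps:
$24 \cdot 7 \cdot 5 \cdot 16 = 24 \cdot 35 \cdot 16 = 840 \cdot 16 = 13440$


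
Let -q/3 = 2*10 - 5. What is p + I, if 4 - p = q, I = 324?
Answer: 373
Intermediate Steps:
q = -45 (q = -3*(2*10 - 5) = -3*(20 - 5) = -3*15 = -45)
p = 49 (p = 4 - 1*(-45) = 4 + 45 = 49)
p + I = 49 + 324 = 373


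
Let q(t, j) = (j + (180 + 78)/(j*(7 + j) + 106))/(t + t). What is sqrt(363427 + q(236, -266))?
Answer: sqrt(26769249918873510)/271400 ≈ 602.85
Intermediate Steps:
q(t, j) = (j + 258/(106 + j*(7 + j)))/(2*t) (q(t, j) = (j + 258/(106 + j*(7 + j)))/((2*t)) = (j + 258/(106 + j*(7 + j)))*(1/(2*t)) = (j + 258/(106 + j*(7 + j)))/(2*t))
sqrt(363427 + q(236, -266)) = sqrt(363427 + (1/2)*(258 + (-266)**3 + 7*(-266)**2 + 106*(-266))/(236*(106 + (-266)**2 + 7*(-266)))) = sqrt(363427 + (1/2)*(1/236)*(258 - 18821096 + 7*70756 - 28196)/(106 + 70756 - 1862)) = sqrt(363427 + (1/2)*(1/236)*(258 - 18821096 + 495292 - 28196)/69000) = sqrt(363427 + (1/2)*(1/236)*(1/69000)*(-18353742)) = sqrt(363427 - 3058957/5428000) = sqrt(1972678697043/5428000) = sqrt(26769249918873510)/271400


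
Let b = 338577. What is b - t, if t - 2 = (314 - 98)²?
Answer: 291919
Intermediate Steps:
t = 46658 (t = 2 + (314 - 98)² = 2 + 216² = 2 + 46656 = 46658)
b - t = 338577 - 1*46658 = 338577 - 46658 = 291919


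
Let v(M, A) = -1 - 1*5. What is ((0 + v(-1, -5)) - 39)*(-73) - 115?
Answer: 3170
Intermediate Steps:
v(M, A) = -6 (v(M, A) = -1 - 5 = -6)
((0 + v(-1, -5)) - 39)*(-73) - 115 = ((0 - 6) - 39)*(-73) - 115 = (-6 - 39)*(-73) - 115 = -45*(-73) - 115 = 3285 - 115 = 3170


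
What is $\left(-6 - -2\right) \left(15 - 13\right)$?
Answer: $-8$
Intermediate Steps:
$\left(-6 - -2\right) \left(15 - 13\right) = \left(-6 + 2\right) 2 = \left(-4\right) 2 = -8$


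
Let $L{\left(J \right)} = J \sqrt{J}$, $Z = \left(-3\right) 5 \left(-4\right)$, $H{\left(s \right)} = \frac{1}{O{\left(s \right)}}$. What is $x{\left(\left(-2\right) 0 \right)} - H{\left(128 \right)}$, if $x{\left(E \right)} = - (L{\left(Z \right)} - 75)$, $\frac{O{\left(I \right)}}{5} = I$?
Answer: $\frac{47999}{640} - 120 \sqrt{15} \approx -389.76$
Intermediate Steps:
$O{\left(I \right)} = 5 I$
$H{\left(s \right)} = \frac{1}{5 s}$
$Z = 60$ ($Z = \left(-15\right) \left(-4\right) = 60$)
$L{\left(J \right)} = J^{\frac{3}{2}}$
$x{\left(E \right)} = 75 - 120 \sqrt{15}$ ($x{\left(E \right)} = - (60^{\frac{3}{2}} - 75) = - (120 \sqrt{15} - 75) = - (-75 + 120 \sqrt{15}) = 75 - 120 \sqrt{15}$)
$x{\left(\left(-2\right) 0 \right)} - H{\left(128 \right)} = \left(75 - 120 \sqrt{15}\right) - \frac{1}{5 \cdot 128} = \left(75 - 120 \sqrt{15}\right) - \frac{1}{5} \cdot \frac{1}{128} = \left(75 - 120 \sqrt{15}\right) - \frac{1}{640} = \frac{47999}{640} - 120 \sqrt{15}$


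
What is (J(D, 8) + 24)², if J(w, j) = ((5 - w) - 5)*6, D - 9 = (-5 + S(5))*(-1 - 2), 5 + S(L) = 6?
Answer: 10404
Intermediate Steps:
S(L) = 1 (S(L) = -5 + 6 = 1)
D = 21 (D = 9 + (-5 + 1)*(-1 - 2) = 9 - 4*(-3) = 9 + 12 = 21)
J(w, j) = -6*w (J(w, j) = -w*6 = -6*w)
(J(D, 8) + 24)² = (-6*21 + 24)² = (-126 + 24)² = (-102)² = 10404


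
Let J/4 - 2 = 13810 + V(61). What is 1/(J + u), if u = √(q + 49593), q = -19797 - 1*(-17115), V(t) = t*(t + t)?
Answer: 85016/7227673345 - √46911/7227673345 ≈ 1.1733e-5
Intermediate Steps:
V(t) = 2*t² (V(t) = t*(2*t) = 2*t²)
q = -2682 (q = -19797 + 17115 = -2682)
J = 85016 (J = 8 + 4*(13810 + 2*61²) = 8 + 4*(13810 + 2*3721) = 8 + 4*(13810 + 7442) = 8 + 4*21252 = 8 + 85008 = 85016)
u = √46911 (u = √(-2682 + 49593) = √46911 ≈ 216.59)
1/(J + u) = 1/(85016 + √46911)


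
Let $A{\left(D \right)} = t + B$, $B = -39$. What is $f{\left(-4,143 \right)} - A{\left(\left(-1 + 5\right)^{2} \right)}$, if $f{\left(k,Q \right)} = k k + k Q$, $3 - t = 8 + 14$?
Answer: $-498$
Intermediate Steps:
$t = -19$ ($t = 3 - \left(8 + 14\right) = 3 - 22 = -19$)
$A{\left(D \right)} = -58$ ($A{\left(D \right)} = -19 - 39 = -58$)
$f{\left(k,Q \right)} = k^{2} + Q k$
$f{\left(-4,143 \right)} - A{\left(\left(-1 + 5\right)^{2} \right)} = - 4 \left(143 - 4\right) - -58 = \left(-4\right) 139 + 58 = -556 + 58 = -498$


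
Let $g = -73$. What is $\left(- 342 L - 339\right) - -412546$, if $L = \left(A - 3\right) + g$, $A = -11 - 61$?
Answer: $462823$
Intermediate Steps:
$A = -72$ ($A = -11 - 61 = -72$)
$L = -148$ ($L = \left(-72 - 3\right) - 73 = -75 - 73 = -148$)
$\left(- 342 L - 339\right) - -412546 = \left(\left(-342\right) \left(-148\right) - 339\right) - -412546 = \left(50616 - 339\right) + 412546 = 50277 + 412546 = 462823$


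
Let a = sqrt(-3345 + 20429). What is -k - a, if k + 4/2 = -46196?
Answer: 46198 - 2*sqrt(4271) ≈ 46067.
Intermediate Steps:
k = -46198 (k = -2 - 46196 = -46198)
a = 2*sqrt(4271) (a = sqrt(17084) = 2*sqrt(4271) ≈ 130.71)
-k - a = -1*(-46198) - 2*sqrt(4271) = 46198 - 2*sqrt(4271)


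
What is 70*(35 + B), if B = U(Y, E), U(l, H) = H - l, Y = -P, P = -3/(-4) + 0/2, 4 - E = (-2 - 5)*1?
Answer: 6545/2 ≈ 3272.5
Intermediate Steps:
E = 11 (E = 4 - (-2 - 5) = 4 - (-7) = 4 - 1*(-7) = 4 + 7 = 11)
P = ¾ (P = -3*(-¼) + 0*(½) = ¾ + 0 = ¾ ≈ 0.75000)
Y = -¾ (Y = -1*¾ = -¾ ≈ -0.75000)
B = 47/4 (B = 11 - 1*(-¾) = 11 + ¾ = 47/4 ≈ 11.750)
70*(35 + B) = 70*(35 + 47/4) = 70*(187/4) = 6545/2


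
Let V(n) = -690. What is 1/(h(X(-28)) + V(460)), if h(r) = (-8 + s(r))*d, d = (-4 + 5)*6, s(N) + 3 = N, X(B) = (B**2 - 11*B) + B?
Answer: 1/5628 ≈ 0.00017768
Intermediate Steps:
X(B) = B**2 - 10*B
s(N) = -3 + N
d = 6 (d = 1*6 = 6)
h(r) = -66 + 6*r (h(r) = (-8 + (-3 + r))*6 = (-11 + r)*6 = -66 + 6*r)
1/(h(X(-28)) + V(460)) = 1/((-66 + 6*(-28*(-10 - 28))) - 690) = 1/((-66 + 6*(-28*(-38))) - 690) = 1/((-66 + 6*1064) - 690) = 1/((-66 + 6384) - 690) = 1/(6318 - 690) = 1/5628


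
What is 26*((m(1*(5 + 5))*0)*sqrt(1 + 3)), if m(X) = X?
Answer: 0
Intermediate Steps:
26*((m(1*(5 + 5))*0)*sqrt(1 + 3)) = 26*(((1*(5 + 5))*0)*sqrt(1 + 3)) = 26*(((1*10)*0)*sqrt(4)) = 26*((10*0)*2) = 26*(0*2) = 26*0 = 0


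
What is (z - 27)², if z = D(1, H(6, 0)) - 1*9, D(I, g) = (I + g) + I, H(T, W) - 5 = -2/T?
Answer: 7744/9 ≈ 860.44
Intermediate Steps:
H(T, W) = 5 - 2/T
D(I, g) = g + 2*I
z = -7/3 (z = ((5 - 2/6) + 2*1) - 1*9 = ((5 - 2*⅙) + 2) - 9 = ((5 - ⅓) + 2) - 9 = (14/3 + 2) - 9 = 20/3 - 9 = -7/3 ≈ -2.3333)
(z - 27)² = (-7/3 - 27)² = (-88/3)² = 7744/9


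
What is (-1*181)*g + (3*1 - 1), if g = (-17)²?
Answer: -52307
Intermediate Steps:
g = 289
(-1*181)*g + (3*1 - 1) = -1*181*289 + (3*1 - 1) = -181*289 + (3 - 1) = -52309 + 2 = -52307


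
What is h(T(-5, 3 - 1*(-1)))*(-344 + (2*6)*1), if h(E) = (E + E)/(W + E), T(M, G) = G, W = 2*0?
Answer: -664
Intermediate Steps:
W = 0
h(E) = 2 (h(E) = (E + E)/(0 + E) = (2*E)/E = 2)
h(T(-5, 3 - 1*(-1)))*(-344 + (2*6)*1) = 2*(-344 + (2*6)*1) = 2*(-344 + 12*1) = 2*(-344 + 12) = 2*(-332) = -664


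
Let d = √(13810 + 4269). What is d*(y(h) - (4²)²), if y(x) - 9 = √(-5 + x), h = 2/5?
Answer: √18079*(-1235 + I*√115)/5 ≈ -33211.0 + 288.38*I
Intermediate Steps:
h = ⅖ (h = 2*(⅕) = ⅖ ≈ 0.40000)
d = √18079 ≈ 134.46
y(x) = 9 + √(-5 + x)
d*(y(h) - (4²)²) = √18079*((9 + √(-5 + ⅖)) - (4²)²) = √18079*((9 + √(-23/5)) - 1*16²) = √18079*((9 + I*√115/5) - 1*256) = √18079*((9 + I*√115/5) - 256) = √18079*(-247 + I*√115/5)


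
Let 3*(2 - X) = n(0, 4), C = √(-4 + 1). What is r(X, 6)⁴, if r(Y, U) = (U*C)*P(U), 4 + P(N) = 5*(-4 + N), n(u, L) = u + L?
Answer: 15116544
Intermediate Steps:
C = I*√3 (C = √(-3) = I*√3 ≈ 1.732*I)
n(u, L) = L + u
P(N) = -24 + 5*N (P(N) = -4 + 5*(-4 + N) = -4 + (-20 + 5*N) = -24 + 5*N)
X = ⅔ (X = 2 - (4 + 0)/3 = 2 - ⅓*4 = 2 - 4/3 = ⅔ ≈ 0.66667)
r(Y, U) = I*U*√3*(-24 + 5*U) (r(Y, U) = (U*(I*√3))*(-24 + 5*U) = (I*U*√3)*(-24 + 5*U) = I*U*√3*(-24 + 5*U))
r(X, 6)⁴ = (I*6*√3*(-24 + 5*6))⁴ = (I*6*√3*(-24 + 30))⁴ = (I*6*√3*6)⁴ = (36*I*√3)⁴ = 15116544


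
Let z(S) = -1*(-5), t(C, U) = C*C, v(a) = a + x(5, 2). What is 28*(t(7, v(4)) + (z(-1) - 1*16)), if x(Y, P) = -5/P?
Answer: 1064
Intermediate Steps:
v(a) = -5/2 + a (v(a) = a - 5/2 = -5/2 + a)
t(C, U) = C**2
z(S) = 5
28*(t(7, v(4)) + (z(-1) - 1*16)) = 28*(7**2 + (5 - 1*16)) = 28*(49 + (5 - 16)) = 28*(49 - 11) = 28*38 = 1064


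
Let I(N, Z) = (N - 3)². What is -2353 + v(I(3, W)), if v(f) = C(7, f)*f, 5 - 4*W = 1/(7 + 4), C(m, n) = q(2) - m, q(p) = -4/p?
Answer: -2353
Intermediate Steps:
C(m, n) = -2 - m (C(m, n) = -4/2 - m = -4*½ - m = -2 - m)
W = 27/22 (W = 5/4 - 1/(4*(7 + 4)) = 5/4 - ¼/11 = 5/4 - ¼*1/11 = 5/4 - 1/44 = 27/22 ≈ 1.2273)
I(N, Z) = (-3 + N)²
v(f) = -9*f (v(f) = (-2 - 1*7)*f = (-2 - 7)*f = -9*f)
-2353 + v(I(3, W)) = -2353 - 9*(-3 + 3)² = -2353 - 9*0² = -2353 - 9*0 = -2353 + 0 = -2353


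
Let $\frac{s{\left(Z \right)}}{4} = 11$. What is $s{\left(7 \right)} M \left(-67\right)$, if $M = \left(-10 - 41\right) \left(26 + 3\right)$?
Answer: $4360092$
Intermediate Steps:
$M = -1479$ ($M = \left(-51\right) 29 = -1479$)
$s{\left(Z \right)} = 44$ ($s{\left(Z \right)} = 4 \cdot 11 = 44$)
$s{\left(7 \right)} M \left(-67\right) = 44 \left(-1479\right) \left(-67\right) = \left(-65076\right) \left(-67\right) = 4360092$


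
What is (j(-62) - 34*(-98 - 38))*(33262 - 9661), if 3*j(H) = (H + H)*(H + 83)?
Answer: 88645356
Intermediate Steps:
j(H) = 2*H*(83 + H)/3 (j(H) = ((H + H)*(H + 83))/3 = ((2*H)*(83 + H))/3 = (2*H*(83 + H))/3 = 2*H*(83 + H)/3)
(j(-62) - 34*(-98 - 38))*(33262 - 9661) = ((2/3)*(-62)*(83 - 62) - 34*(-98 - 38))*(33262 - 9661) = ((2/3)*(-62)*21 - 34*(-136))*23601 = (-868 + 4624)*23601 = 3756*23601 = 88645356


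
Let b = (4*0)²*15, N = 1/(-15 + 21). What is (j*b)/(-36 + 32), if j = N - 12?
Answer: 0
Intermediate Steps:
N = ⅙ (N = 1/6 = ⅙ ≈ 0.16667)
j = -71/6 (j = ⅙ - 12 = -71/6 ≈ -11.833)
b = 0 (b = 0²*15 = 0*15 = 0)
(j*b)/(-36 + 32) = (-71/6*0)/(-36 + 32) = 0/(-4) = 0*(-¼) = 0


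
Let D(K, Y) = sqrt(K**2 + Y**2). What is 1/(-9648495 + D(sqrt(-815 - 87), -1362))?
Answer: -9648495/93093453910883 - sqrt(1854142)/93093453910883 ≈ -1.0366e-7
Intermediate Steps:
1/(-9648495 + D(sqrt(-815 - 87), -1362)) = 1/(-9648495 + sqrt((sqrt(-815 - 87))**2 + (-1362)**2)) = 1/(-9648495 + sqrt((sqrt(-902))**2 + 1855044)) = 1/(-9648495 + sqrt((I*sqrt(902))**2 + 1855044)) = 1/(-9648495 + sqrt(-902 + 1855044)) = 1/(-9648495 + sqrt(1854142))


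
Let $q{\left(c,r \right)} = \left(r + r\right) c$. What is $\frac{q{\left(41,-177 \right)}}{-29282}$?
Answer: $\frac{7257}{14641} \approx 0.49566$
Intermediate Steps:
$q{\left(c,r \right)} = 2 c r$ ($q{\left(c,r \right)} = 2 r c = 2 c r$)
$\frac{q{\left(41,-177 \right)}}{-29282} = \frac{2 \cdot 41 \left(-177\right)}{-29282} = \left(-14514\right) \left(- \frac{1}{29282}\right) = \frac{7257}{14641}$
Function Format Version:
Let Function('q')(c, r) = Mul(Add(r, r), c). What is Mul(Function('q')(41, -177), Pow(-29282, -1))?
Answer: Rational(7257, 14641) ≈ 0.49566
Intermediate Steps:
Function('q')(c, r) = Mul(2, c, r) (Function('q')(c, r) = Mul(Mul(2, r), c) = Mul(2, c, r))
Mul(Function('q')(41, -177), Pow(-29282, -1)) = Mul(Mul(2, 41, -177), Pow(-29282, -1)) = Mul(-14514, Rational(-1, 29282)) = Rational(7257, 14641)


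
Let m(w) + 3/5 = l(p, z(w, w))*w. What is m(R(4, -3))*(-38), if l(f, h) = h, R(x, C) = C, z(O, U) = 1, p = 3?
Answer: 684/5 ≈ 136.80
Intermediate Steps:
m(w) = -⅗ + w (m(w) = -⅗ + 1*w = -⅗ + w)
m(R(4, -3))*(-38) = (-⅗ - 3)*(-38) = -18/5*(-38) = 684/5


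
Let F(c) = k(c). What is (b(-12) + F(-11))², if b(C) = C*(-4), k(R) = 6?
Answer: 2916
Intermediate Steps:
F(c) = 6
b(C) = -4*C
(b(-12) + F(-11))² = (-4*(-12) + 6)² = (48 + 6)² = 54² = 2916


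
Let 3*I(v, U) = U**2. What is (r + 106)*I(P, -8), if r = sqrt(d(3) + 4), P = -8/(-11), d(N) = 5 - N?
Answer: 6784/3 + 64*sqrt(6)/3 ≈ 2313.6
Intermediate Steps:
P = 8/11 (P = -8*(-1/11) = 8/11 ≈ 0.72727)
r = sqrt(6) (r = sqrt((5 - 1*3) + 4) = sqrt((5 - 3) + 4) = sqrt(2 + 4) = sqrt(6) ≈ 2.4495)
I(v, U) = U**2/3
(r + 106)*I(P, -8) = (sqrt(6) + 106)*((1/3)*(-8)**2) = (106 + sqrt(6))*((1/3)*64) = (106 + sqrt(6))*(64/3) = 6784/3 + 64*sqrt(6)/3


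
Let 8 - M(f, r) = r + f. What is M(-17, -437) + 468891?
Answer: 469353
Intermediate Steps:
M(f, r) = 8 - f - r (M(f, r) = 8 - (r + f) = 8 - (f + r) = 8 + (-f - r) = 8 - f - r)
M(-17, -437) + 468891 = (8 - 1*(-17) - 1*(-437)) + 468891 = (8 + 17 + 437) + 468891 = 462 + 468891 = 469353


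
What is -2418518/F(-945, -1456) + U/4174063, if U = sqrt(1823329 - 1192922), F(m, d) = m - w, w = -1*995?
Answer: -1209259/25 + sqrt(630407)/4174063 ≈ -48370.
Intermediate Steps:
w = -995
F(m, d) = 995 + m (F(m, d) = m - 1*(-995) = m + 995 = 995 + m)
U = sqrt(630407) ≈ 793.98
-2418518/F(-945, -1456) + U/4174063 = -2418518/(995 - 945) + sqrt(630407)/4174063 = -2418518/50 + sqrt(630407)*(1/4174063) = -2418518*1/50 + sqrt(630407)/4174063 = -1209259/25 + sqrt(630407)/4174063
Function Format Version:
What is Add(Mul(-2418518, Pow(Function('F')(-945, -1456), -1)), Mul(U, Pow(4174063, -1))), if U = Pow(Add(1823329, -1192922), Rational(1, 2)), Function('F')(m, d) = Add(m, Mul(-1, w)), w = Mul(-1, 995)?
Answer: Add(Rational(-1209259, 25), Mul(Rational(1, 4174063), Pow(630407, Rational(1, 2)))) ≈ -48370.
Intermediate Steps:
w = -995
Function('F')(m, d) = Add(995, m) (Function('F')(m, d) = Add(m, Mul(-1, -995)) = Add(m, 995) = Add(995, m))
U = Pow(630407, Rational(1, 2)) ≈ 793.98
Add(Mul(-2418518, Pow(Function('F')(-945, -1456), -1)), Mul(U, Pow(4174063, -1))) = Add(Mul(-2418518, Pow(Add(995, -945), -1)), Mul(Pow(630407, Rational(1, 2)), Pow(4174063, -1))) = Add(Mul(-2418518, Pow(50, -1)), Mul(Pow(630407, Rational(1, 2)), Rational(1, 4174063))) = Add(Mul(-2418518, Rational(1, 50)), Mul(Rational(1, 4174063), Pow(630407, Rational(1, 2)))) = Add(Rational(-1209259, 25), Mul(Rational(1, 4174063), Pow(630407, Rational(1, 2))))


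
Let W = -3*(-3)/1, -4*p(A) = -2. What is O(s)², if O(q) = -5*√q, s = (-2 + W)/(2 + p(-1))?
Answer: 70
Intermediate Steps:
p(A) = ½ (p(A) = -¼*(-2) = ½)
W = 9 (W = 9*1 = 9)
s = 14/5 (s = (-2 + 9)/(2 + ½) = 7/(5/2) = 7*(⅖) = 14/5 ≈ 2.8000)
O(s)² = (-√70)² = 70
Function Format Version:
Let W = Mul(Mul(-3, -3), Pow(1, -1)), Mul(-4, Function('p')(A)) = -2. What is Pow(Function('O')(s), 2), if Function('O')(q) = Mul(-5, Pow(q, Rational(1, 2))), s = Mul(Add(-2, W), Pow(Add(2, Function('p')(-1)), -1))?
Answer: 70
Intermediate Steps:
Function('p')(A) = Rational(1, 2) (Function('p')(A) = Mul(Rational(-1, 4), -2) = Rational(1, 2))
W = 9 (W = Mul(9, 1) = 9)
s = Rational(14, 5) (s = Mul(Add(-2, 9), Pow(Add(2, Rational(1, 2)), -1)) = Mul(7, Pow(Rational(5, 2), -1)) = Mul(7, Rational(2, 5)) = Rational(14, 5) ≈ 2.8000)
Pow(Function('O')(s), 2) = Pow(Mul(-5, Pow(Rational(14, 5), Rational(1, 2))), 2) = Pow(Mul(-5, Mul(Rational(1, 5), Pow(70, Rational(1, 2)))), 2) = Pow(Mul(-1, Pow(70, Rational(1, 2))), 2) = 70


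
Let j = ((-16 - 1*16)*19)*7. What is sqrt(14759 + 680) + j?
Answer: -4256 + sqrt(15439) ≈ -4131.8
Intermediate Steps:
j = -4256 (j = ((-16 - 16)*19)*7 = -32*19*7 = -608*7 = -4256)
sqrt(14759 + 680) + j = sqrt(14759 + 680) - 4256 = sqrt(15439) - 4256 = -4256 + sqrt(15439)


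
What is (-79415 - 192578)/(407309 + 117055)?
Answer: -271993/524364 ≈ -0.51871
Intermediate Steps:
(-79415 - 192578)/(407309 + 117055) = -271993/524364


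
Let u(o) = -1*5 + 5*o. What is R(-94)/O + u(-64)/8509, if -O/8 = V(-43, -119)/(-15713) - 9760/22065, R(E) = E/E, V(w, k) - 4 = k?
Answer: 511599429121/2053342936232 ≈ 0.24915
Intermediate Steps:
V(w, k) = 4 + k
R(E) = 1
O = 241314248/69341469 (O = -8*((4 - 119)/(-15713) - 9760/22065) = -8*(-115*(-1/15713) - 9760*1/22065) = -8*(115/15713 - 1952/4413) = -8*(-30164281/69341469) = 241314248/69341469 ≈ 3.4801)
u(o) = -5 + 5*o
R(-94)/O + u(-64)/8509 = 1/(241314248/69341469) + (-5 + 5*(-64))/8509 = 1*(69341469/241314248) + (-5 - 320)*(1/8509) = 69341469/241314248 - 325*1/8509 = 69341469/241314248 - 325/8509 = 511599429121/2053342936232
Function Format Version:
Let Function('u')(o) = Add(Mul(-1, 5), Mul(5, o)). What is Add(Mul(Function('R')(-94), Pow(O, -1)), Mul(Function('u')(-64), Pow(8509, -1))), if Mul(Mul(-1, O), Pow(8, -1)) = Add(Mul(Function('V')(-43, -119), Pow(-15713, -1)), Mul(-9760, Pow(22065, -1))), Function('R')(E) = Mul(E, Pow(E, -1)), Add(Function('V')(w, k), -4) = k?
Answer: Rational(511599429121, 2053342936232) ≈ 0.24915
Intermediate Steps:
Function('V')(w, k) = Add(4, k)
Function('R')(E) = 1
O = Rational(241314248, 69341469) (O = Mul(-8, Add(Mul(Add(4, -119), Pow(-15713, -1)), Mul(-9760, Pow(22065, -1)))) = Mul(-8, Add(Mul(-115, Rational(-1, 15713)), Mul(-9760, Rational(1, 22065)))) = Mul(-8, Add(Rational(115, 15713), Rational(-1952, 4413))) = Mul(-8, Rational(-30164281, 69341469)) = Rational(241314248, 69341469) ≈ 3.4801)
Function('u')(o) = Add(-5, Mul(5, o))
Add(Mul(Function('R')(-94), Pow(O, -1)), Mul(Function('u')(-64), Pow(8509, -1))) = Add(Mul(1, Pow(Rational(241314248, 69341469), -1)), Mul(Add(-5, Mul(5, -64)), Pow(8509, -1))) = Add(Mul(1, Rational(69341469, 241314248)), Mul(Add(-5, -320), Rational(1, 8509))) = Add(Rational(69341469, 241314248), Mul(-325, Rational(1, 8509))) = Add(Rational(69341469, 241314248), Rational(-325, 8509)) = Rational(511599429121, 2053342936232)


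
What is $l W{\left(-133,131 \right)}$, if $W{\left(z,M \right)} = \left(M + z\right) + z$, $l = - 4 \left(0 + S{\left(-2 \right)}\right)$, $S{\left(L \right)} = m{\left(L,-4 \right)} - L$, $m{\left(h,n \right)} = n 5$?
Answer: $-9720$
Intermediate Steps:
$m{\left(h,n \right)} = 5 n$
$S{\left(L \right)} = -20 - L$ ($S{\left(L \right)} = 5 \left(-4\right) - L = -20 - L$)
$l = 72$ ($l = - 4 \left(0 - 18\right) = \left(-4\right) \left(-18\right) = 72$)
$W{\left(z,M \right)} = M + 2 z$
$l W{\left(-133,131 \right)} = 72 \left(131 + 2 \left(-133\right)\right) = 72 \left(131 - 266\right) = 72 \left(-135\right) = -9720$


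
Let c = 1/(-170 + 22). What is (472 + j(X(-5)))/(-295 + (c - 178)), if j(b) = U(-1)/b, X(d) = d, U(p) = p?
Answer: -116476/116675 ≈ -0.99829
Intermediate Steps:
c = -1/148 (c = 1/(-148) = -1/148 ≈ -0.0067568)
j(b) = -1/b
(472 + j(X(-5)))/(-295 + (c - 178)) = (472 - 1/(-5))/(-295 + (-1/148 - 178)) = (472 - 1*(-⅕))/(-295 - 26345/148) = (472 + ⅕)/(-70005/148) = (2361/5)*(-148/70005) = -116476/116675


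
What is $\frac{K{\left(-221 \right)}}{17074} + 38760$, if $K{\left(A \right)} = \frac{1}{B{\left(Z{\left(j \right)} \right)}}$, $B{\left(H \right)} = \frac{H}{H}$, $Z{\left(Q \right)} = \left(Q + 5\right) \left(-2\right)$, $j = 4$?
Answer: $\frac{661788241}{17074} \approx 38760.0$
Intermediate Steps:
$Z{\left(Q \right)} = -10 - 2 Q$ ($Z{\left(Q \right)} = \left(5 + Q\right) \left(-2\right) = -10 - 2 Q$)
$B{\left(H \right)} = 1$
$K{\left(A \right)} = 1$ ($K{\left(A \right)} = 1^{-1} = 1$)
$\frac{K{\left(-221 \right)}}{17074} + 38760 = 1 \cdot \frac{1}{17074} + 38760 = \frac{1}{17074} + 38760 = \frac{661788241}{17074}$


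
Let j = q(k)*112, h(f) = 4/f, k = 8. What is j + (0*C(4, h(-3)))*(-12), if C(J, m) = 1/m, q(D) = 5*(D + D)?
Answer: 8960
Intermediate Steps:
q(D) = 10*D (q(D) = 5*(2*D) = 10*D)
j = 8960 (j = (10*8)*112 = 80*112 = 8960)
j + (0*C(4, h(-3)))*(-12) = 8960 + (0/((4/(-3))))*(-12) = 8960 + (0/((4*(-⅓))))*(-12) = 8960 + (0/(-4/3))*(-12) = 8960 + (0*(-¾))*(-12) = 8960 + 0*(-12) = 8960 + 0 = 8960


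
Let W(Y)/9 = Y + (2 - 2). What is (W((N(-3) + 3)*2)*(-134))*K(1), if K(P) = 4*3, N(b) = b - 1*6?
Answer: 173664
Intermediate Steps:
N(b) = -6 + b (N(b) = b - 6 = -6 + b)
W(Y) = 9*Y (W(Y) = 9*(Y + (2 - 2)) = 9*(Y + 0) = 9*Y)
K(P) = 12
(W((N(-3) + 3)*2)*(-134))*K(1) = ((9*(((-6 - 3) + 3)*2))*(-134))*12 = ((9*((-9 + 3)*2))*(-134))*12 = ((9*(-6*2))*(-134))*12 = ((9*(-12))*(-134))*12 = -108*(-134)*12 = 14472*12 = 173664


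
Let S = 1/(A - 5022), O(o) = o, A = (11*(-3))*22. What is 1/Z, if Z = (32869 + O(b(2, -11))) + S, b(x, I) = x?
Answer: 5748/188942507 ≈ 3.0422e-5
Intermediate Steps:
A = -726 (A = -33*22 = -726)
S = -1/5748 (S = 1/(-726 - 5022) = 1/(-5748) = -1/5748 ≈ -0.00017397)
Z = 188942507/5748 (Z = (32869 + 2) - 1/5748 = 32871 - 1/5748 = 188942507/5748 ≈ 32871.)
1/Z = 1/(188942507/5748) = 5748/188942507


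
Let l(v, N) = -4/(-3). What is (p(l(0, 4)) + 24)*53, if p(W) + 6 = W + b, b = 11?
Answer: 4823/3 ≈ 1607.7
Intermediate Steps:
l(v, N) = 4/3 (l(v, N) = -4*(-1/3) = 4/3)
p(W) = 5 + W (p(W) = -6 + (W + 11) = -6 + (11 + W) = 5 + W)
(p(l(0, 4)) + 24)*53 = ((5 + 4/3) + 24)*53 = (19/3 + 24)*53 = (91/3)*53 = 4823/3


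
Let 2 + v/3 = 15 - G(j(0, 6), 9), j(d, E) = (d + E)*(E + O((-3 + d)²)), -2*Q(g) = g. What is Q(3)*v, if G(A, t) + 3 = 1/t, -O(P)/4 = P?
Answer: -143/2 ≈ -71.500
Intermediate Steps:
O(P) = -4*P
Q(g) = -g/2
j(d, E) = (E + d)*(E - 4*(-3 + d)²) (j(d, E) = (d + E)*(E - 4*(-3 + d)²) = (E + d)*(E - 4*(-3 + d)²))
G(A, t) = -3 + 1/t
v = 143/3 (v = -6 + 3*(15 - (-3 + 1/9)) = -6 + 3*(15 - (-3 + ⅑)) = -6 + 3*(15 - 1*(-26/9)) = -6 + 3*(15 + 26/9) = -6 + 3*(161/9) = -6 + 161/3 = 143/3 ≈ 47.667)
Q(3)*v = -½*3*(143/3) = -3/2*143/3 = -143/2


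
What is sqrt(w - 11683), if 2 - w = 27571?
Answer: 2*I*sqrt(9813) ≈ 198.12*I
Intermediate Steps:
w = -27569 (w = 2 - 1*27571 = 2 - 27571 = -27569)
sqrt(w - 11683) = sqrt(-27569 - 11683) = sqrt(-39252) = 2*I*sqrt(9813)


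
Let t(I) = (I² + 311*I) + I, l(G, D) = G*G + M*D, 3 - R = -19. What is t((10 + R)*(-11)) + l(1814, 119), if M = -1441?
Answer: 3133197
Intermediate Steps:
R = 22 (R = 3 - 1*(-19) = 3 + 19 = 22)
l(G, D) = G² - 1441*D (l(G, D) = G*G - 1441*D = G² - 1441*D)
t(I) = I² + 312*I
t((10 + R)*(-11)) + l(1814, 119) = ((10 + 22)*(-11))*(312 + (10 + 22)*(-11)) + (1814² - 1441*119) = (32*(-11))*(312 + 32*(-11)) + (3290596 - 171479) = -352*(312 - 352) + 3119117 = -352*(-40) + 3119117 = 14080 + 3119117 = 3133197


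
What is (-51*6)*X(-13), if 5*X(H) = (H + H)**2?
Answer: -206856/5 ≈ -41371.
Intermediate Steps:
X(H) = 4*H**2/5 (X(H) = (H + H)**2/5 = (2*H)**2/5 = (4*H**2)/5 = 4*H**2/5)
(-51*6)*X(-13) = (-51*6)*((4/5)*(-13)**2) = -1224*169/5 = -306*676/5 = -206856/5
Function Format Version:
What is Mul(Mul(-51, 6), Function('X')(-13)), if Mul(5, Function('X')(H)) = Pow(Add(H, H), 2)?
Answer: Rational(-206856, 5) ≈ -41371.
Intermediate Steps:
Function('X')(H) = Mul(Rational(4, 5), Pow(H, 2)) (Function('X')(H) = Mul(Rational(1, 5), Pow(Add(H, H), 2)) = Mul(Rational(1, 5), Pow(Mul(2, H), 2)) = Mul(Rational(1, 5), Mul(4, Pow(H, 2))) = Mul(Rational(4, 5), Pow(H, 2)))
Mul(Mul(-51, 6), Function('X')(-13)) = Mul(Mul(-51, 6), Mul(Rational(4, 5), Pow(-13, 2))) = Mul(-306, Mul(Rational(4, 5), 169)) = Mul(-306, Rational(676, 5)) = Rational(-206856, 5)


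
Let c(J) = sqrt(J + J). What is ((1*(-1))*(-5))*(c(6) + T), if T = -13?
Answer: -65 + 10*sqrt(3) ≈ -47.680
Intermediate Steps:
c(J) = sqrt(2)*sqrt(J) (c(J) = sqrt(2*J) = sqrt(2)*sqrt(J))
((1*(-1))*(-5))*(c(6) + T) = ((1*(-1))*(-5))*(sqrt(2)*sqrt(6) - 13) = (-1*(-5))*(2*sqrt(3) - 13) = 5*(-13 + 2*sqrt(3)) = -65 + 10*sqrt(3)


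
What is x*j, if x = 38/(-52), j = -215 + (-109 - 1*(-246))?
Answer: 57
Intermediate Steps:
j = -78 (j = -215 + (-109 + 246) = -215 + 137 = -78)
x = -19/26 (x = 38*(-1/52) = -19/26 ≈ -0.73077)
x*j = -19/26*(-78) = 57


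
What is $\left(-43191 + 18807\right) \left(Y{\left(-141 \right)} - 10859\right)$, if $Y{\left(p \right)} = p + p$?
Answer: $271662144$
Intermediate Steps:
$Y{\left(p \right)} = 2 p$
$\left(-43191 + 18807\right) \left(Y{\left(-141 \right)} - 10859\right) = \left(-43191 + 18807\right) \left(2 \left(-141\right) - 10859\right) = - 24384 \left(-282 - 10859\right) = \left(-24384\right) \left(-11141\right) = 271662144$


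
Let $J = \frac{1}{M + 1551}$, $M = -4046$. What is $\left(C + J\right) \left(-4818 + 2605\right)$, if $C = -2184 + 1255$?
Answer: $\frac{5129415328}{2495} \approx 2.0559 \cdot 10^{6}$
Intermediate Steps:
$J = - \frac{1}{2495}$ ($J = \frac{1}{-4046 + 1551} = \frac{1}{-2495} = - \frac{1}{2495} \approx -0.0004008$)
$C = -929$
$\left(C + J\right) \left(-4818 + 2605\right) = \left(-929 - \frac{1}{2495}\right) \left(-4818 + 2605\right) = \left(- \frac{2317856}{2495}\right) \left(-2213\right) = \frac{5129415328}{2495}$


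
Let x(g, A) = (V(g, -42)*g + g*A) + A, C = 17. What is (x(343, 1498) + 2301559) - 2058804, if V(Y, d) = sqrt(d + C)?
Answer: 758067 + 1715*I ≈ 7.5807e+5 + 1715.0*I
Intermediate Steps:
V(Y, d) = sqrt(17 + d) (V(Y, d) = sqrt(d + 17) = sqrt(17 + d))
x(g, A) = A + A*g + 5*I*g (x(g, A) = (sqrt(17 - 42)*g + g*A) + A = (sqrt(-25)*g + A*g) + A = ((5*I)*g + A*g) + A = (5*I*g + A*g) + A = (A*g + 5*I*g) + A = A + A*g + 5*I*g)
(x(343, 1498) + 2301559) - 2058804 = ((1498 + 1498*343 + 5*I*343) + 2301559) - 2058804 = ((1498 + 513814 + 1715*I) + 2301559) - 2058804 = ((515312 + 1715*I) + 2301559) - 2058804 = (2816871 + 1715*I) - 2058804 = 758067 + 1715*I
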